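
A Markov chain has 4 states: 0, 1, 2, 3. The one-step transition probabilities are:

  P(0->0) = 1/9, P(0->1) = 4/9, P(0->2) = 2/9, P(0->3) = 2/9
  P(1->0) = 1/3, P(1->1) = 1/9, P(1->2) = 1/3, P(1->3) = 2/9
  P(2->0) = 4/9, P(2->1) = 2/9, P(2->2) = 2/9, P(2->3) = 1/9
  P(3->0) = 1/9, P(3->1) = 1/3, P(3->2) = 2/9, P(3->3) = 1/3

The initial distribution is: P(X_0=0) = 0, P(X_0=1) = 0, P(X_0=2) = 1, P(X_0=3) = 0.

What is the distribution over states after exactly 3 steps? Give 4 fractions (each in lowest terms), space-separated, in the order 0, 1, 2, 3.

Answer: 191/729 64/243 187/729 53/243

Derivation:
Propagating the distribution step by step (d_{t+1} = d_t * P):
d_0 = (0=0, 1=0, 2=1, 3=0)
  d_1[0] = 0*1/9 + 0*1/3 + 1*4/9 + 0*1/9 = 4/9
  d_1[1] = 0*4/9 + 0*1/9 + 1*2/9 + 0*1/3 = 2/9
  d_1[2] = 0*2/9 + 0*1/3 + 1*2/9 + 0*2/9 = 2/9
  d_1[3] = 0*2/9 + 0*2/9 + 1*1/9 + 0*1/3 = 1/9
d_1 = (0=4/9, 1=2/9, 2=2/9, 3=1/9)
  d_2[0] = 4/9*1/9 + 2/9*1/3 + 2/9*4/9 + 1/9*1/9 = 19/81
  d_2[1] = 4/9*4/9 + 2/9*1/9 + 2/9*2/9 + 1/9*1/3 = 25/81
  d_2[2] = 4/9*2/9 + 2/9*1/3 + 2/9*2/9 + 1/9*2/9 = 20/81
  d_2[3] = 4/9*2/9 + 2/9*2/9 + 2/9*1/9 + 1/9*1/3 = 17/81
d_2 = (0=19/81, 1=25/81, 2=20/81, 3=17/81)
  d_3[0] = 19/81*1/9 + 25/81*1/3 + 20/81*4/9 + 17/81*1/9 = 191/729
  d_3[1] = 19/81*4/9 + 25/81*1/9 + 20/81*2/9 + 17/81*1/3 = 64/243
  d_3[2] = 19/81*2/9 + 25/81*1/3 + 20/81*2/9 + 17/81*2/9 = 187/729
  d_3[3] = 19/81*2/9 + 25/81*2/9 + 20/81*1/9 + 17/81*1/3 = 53/243
d_3 = (0=191/729, 1=64/243, 2=187/729, 3=53/243)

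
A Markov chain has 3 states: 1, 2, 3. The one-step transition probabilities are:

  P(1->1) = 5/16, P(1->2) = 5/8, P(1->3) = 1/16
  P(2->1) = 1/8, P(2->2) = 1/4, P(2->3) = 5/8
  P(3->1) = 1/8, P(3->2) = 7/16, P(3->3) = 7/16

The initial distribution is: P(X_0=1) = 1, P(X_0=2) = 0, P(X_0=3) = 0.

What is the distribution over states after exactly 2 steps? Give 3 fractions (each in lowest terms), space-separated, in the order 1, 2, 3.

Propagating the distribution step by step (d_{t+1} = d_t * P):
d_0 = (1=1, 2=0, 3=0)
  d_1[1] = 1*5/16 + 0*1/8 + 0*1/8 = 5/16
  d_1[2] = 1*5/8 + 0*1/4 + 0*7/16 = 5/8
  d_1[3] = 1*1/16 + 0*5/8 + 0*7/16 = 1/16
d_1 = (1=5/16, 2=5/8, 3=1/16)
  d_2[1] = 5/16*5/16 + 5/8*1/8 + 1/16*1/8 = 47/256
  d_2[2] = 5/16*5/8 + 5/8*1/4 + 1/16*7/16 = 97/256
  d_2[3] = 5/16*1/16 + 5/8*5/8 + 1/16*7/16 = 7/16
d_2 = (1=47/256, 2=97/256, 3=7/16)

Answer: 47/256 97/256 7/16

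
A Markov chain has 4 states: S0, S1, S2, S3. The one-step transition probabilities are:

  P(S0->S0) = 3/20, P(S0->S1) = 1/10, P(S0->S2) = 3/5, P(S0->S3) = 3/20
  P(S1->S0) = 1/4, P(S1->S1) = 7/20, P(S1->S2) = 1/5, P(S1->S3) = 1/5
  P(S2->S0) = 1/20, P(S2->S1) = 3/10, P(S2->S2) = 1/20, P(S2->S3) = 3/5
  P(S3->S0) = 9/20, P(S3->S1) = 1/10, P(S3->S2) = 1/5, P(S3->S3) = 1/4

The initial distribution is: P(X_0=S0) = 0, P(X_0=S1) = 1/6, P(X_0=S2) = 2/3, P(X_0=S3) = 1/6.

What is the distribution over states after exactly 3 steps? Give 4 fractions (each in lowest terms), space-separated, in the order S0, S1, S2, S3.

Propagating the distribution step by step (d_{t+1} = d_t * P):
d_0 = (S0=0, S1=1/6, S2=2/3, S3=1/6)
  d_1[S0] = 0*3/20 + 1/6*1/4 + 2/3*1/20 + 1/6*9/20 = 3/20
  d_1[S1] = 0*1/10 + 1/6*7/20 + 2/3*3/10 + 1/6*1/10 = 11/40
  d_1[S2] = 0*3/5 + 1/6*1/5 + 2/3*1/20 + 1/6*1/5 = 1/10
  d_1[S3] = 0*3/20 + 1/6*1/5 + 2/3*3/5 + 1/6*1/4 = 19/40
d_1 = (S0=3/20, S1=11/40, S2=1/10, S3=19/40)
  d_2[S0] = 3/20*3/20 + 11/40*1/4 + 1/10*1/20 + 19/40*9/20 = 31/100
  d_2[S1] = 3/20*1/10 + 11/40*7/20 + 1/10*3/10 + 19/40*1/10 = 151/800
  d_2[S2] = 3/20*3/5 + 11/40*1/5 + 1/10*1/20 + 19/40*1/5 = 49/200
  d_2[S3] = 3/20*3/20 + 11/40*1/5 + 1/10*3/5 + 19/40*1/4 = 41/160
d_2 = (S0=31/100, S1=151/800, S2=49/200, S3=41/160)
  d_3[S0] = 31/100*3/20 + 151/800*1/4 + 49/200*1/20 + 41/160*9/20 = 177/800
  d_3[S1] = 31/100*1/10 + 151/800*7/20 + 49/200*3/10 + 41/160*1/10 = 3139/16000
  d_3[S2] = 31/100*3/5 + 151/800*1/5 + 49/200*1/20 + 41/160*1/5 = 1149/4000
  d_3[S3] = 31/100*3/20 + 151/800*1/5 + 49/200*3/5 + 41/160*1/4 = 189/640
d_3 = (S0=177/800, S1=3139/16000, S2=1149/4000, S3=189/640)

Answer: 177/800 3139/16000 1149/4000 189/640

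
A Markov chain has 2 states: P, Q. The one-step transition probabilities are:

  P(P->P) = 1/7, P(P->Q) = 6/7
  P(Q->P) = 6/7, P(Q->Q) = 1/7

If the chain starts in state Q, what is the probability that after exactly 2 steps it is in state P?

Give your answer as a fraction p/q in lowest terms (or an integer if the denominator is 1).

Answer: 12/49

Derivation:
Computing P^2 by repeated multiplication:
P^1 =
  P: [1/7, 6/7]
  Q: [6/7, 1/7]
P^2 =
  P: [37/49, 12/49]
  Q: [12/49, 37/49]

(P^2)[Q -> P] = 12/49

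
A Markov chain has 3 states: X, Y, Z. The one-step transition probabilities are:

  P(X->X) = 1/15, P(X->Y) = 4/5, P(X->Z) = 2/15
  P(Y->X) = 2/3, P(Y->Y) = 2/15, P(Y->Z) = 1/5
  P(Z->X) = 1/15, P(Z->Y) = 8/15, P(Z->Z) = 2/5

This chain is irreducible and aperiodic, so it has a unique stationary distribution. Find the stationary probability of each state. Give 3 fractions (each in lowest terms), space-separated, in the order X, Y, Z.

Answer: 1/3 4/9 2/9

Derivation:
The stationary distribution satisfies pi = pi * P, i.e.:
  pi_X = 1/15*pi_X + 2/3*pi_Y + 1/15*pi_Z
  pi_Y = 4/5*pi_X + 2/15*pi_Y + 8/15*pi_Z
  pi_Z = 2/15*pi_X + 1/5*pi_Y + 2/5*pi_Z
with normalization: pi_X + pi_Y + pi_Z = 1.

Using the first 2 balance equations plus normalization, the linear system A*pi = b is:
  [-14/15, 2/3, 1/15] . pi = 0
  [4/5, -13/15, 8/15] . pi = 0
  [1, 1, 1] . pi = 1

Solving yields:
  pi_X = 1/3
  pi_Y = 4/9
  pi_Z = 2/9

Verification (pi * P):
  1/3*1/15 + 4/9*2/3 + 2/9*1/15 = 1/3 = pi_X  (ok)
  1/3*4/5 + 4/9*2/15 + 2/9*8/15 = 4/9 = pi_Y  (ok)
  1/3*2/15 + 4/9*1/5 + 2/9*2/5 = 2/9 = pi_Z  (ok)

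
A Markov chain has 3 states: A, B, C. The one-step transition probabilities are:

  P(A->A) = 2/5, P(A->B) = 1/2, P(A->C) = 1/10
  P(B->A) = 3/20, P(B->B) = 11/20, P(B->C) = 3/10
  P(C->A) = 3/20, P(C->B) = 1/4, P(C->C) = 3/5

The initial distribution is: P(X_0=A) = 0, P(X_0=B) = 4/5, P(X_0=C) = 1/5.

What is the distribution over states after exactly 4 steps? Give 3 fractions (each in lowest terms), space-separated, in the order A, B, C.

Answer: 51/256 341909/800000 74679/200000

Derivation:
Propagating the distribution step by step (d_{t+1} = d_t * P):
d_0 = (A=0, B=4/5, C=1/5)
  d_1[A] = 0*2/5 + 4/5*3/20 + 1/5*3/20 = 3/20
  d_1[B] = 0*1/2 + 4/5*11/20 + 1/5*1/4 = 49/100
  d_1[C] = 0*1/10 + 4/5*3/10 + 1/5*3/5 = 9/25
d_1 = (A=3/20, B=49/100, C=9/25)
  d_2[A] = 3/20*2/5 + 49/100*3/20 + 9/25*3/20 = 3/16
  d_2[B] = 3/20*1/2 + 49/100*11/20 + 9/25*1/4 = 869/2000
  d_2[C] = 3/20*1/10 + 49/100*3/10 + 9/25*3/5 = 189/500
d_2 = (A=3/16, B=869/2000, C=189/500)
  d_3[A] = 3/16*2/5 + 869/2000*3/20 + 189/500*3/20 = 63/320
  d_3[B] = 3/16*1/2 + 869/2000*11/20 + 189/500*1/4 = 17089/40000
  d_3[C] = 3/16*1/10 + 869/2000*3/10 + 189/500*3/5 = 3759/10000
d_3 = (A=63/320, B=17089/40000, C=3759/10000)
  d_4[A] = 63/320*2/5 + 17089/40000*3/20 + 3759/10000*3/20 = 51/256
  d_4[B] = 63/320*1/2 + 17089/40000*11/20 + 3759/10000*1/4 = 341909/800000
  d_4[C] = 63/320*1/10 + 17089/40000*3/10 + 3759/10000*3/5 = 74679/200000
d_4 = (A=51/256, B=341909/800000, C=74679/200000)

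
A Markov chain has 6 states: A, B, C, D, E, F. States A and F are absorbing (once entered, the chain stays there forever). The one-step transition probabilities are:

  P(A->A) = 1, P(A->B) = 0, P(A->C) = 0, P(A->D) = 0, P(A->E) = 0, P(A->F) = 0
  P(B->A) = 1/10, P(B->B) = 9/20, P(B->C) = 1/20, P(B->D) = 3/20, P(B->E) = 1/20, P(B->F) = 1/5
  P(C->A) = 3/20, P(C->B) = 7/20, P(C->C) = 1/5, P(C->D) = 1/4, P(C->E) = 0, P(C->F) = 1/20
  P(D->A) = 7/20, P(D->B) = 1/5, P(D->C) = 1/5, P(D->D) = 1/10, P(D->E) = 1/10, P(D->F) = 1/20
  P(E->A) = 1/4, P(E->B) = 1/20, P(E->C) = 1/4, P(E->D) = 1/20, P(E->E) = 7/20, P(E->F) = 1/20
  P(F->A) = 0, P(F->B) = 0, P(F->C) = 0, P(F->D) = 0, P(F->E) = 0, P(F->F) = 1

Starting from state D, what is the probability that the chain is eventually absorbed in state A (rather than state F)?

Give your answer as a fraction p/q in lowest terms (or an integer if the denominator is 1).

Let a_i = P(absorbed in A | start in state i).
Boundary conditions: a_A = 1, a_F = 0.
For each transient state i, a_i = sum_j P(i->j) * a_j:
  a_B = 1/10*a_A + 9/20*a_B + 1/20*a_C + 3/20*a_D + 1/20*a_E + 1/5*a_F
  a_C = 3/20*a_A + 7/20*a_B + 1/5*a_C + 1/4*a_D + 0*a_E + 1/20*a_F
  a_D = 7/20*a_A + 1/5*a_B + 1/5*a_C + 1/10*a_D + 1/10*a_E + 1/20*a_F
  a_E = 1/4*a_A + 1/20*a_B + 1/4*a_C + 1/20*a_D + 7/20*a_E + 1/20*a_F

Substituting a_A = 1 and a_F = 0, rearrange to (I - Q) a = r where r[i] = P(i -> A):
  [11/20, -1/20, -3/20, -1/20] . (a_B, a_C, a_D, a_E) = 1/10
  [-7/20, 4/5, -1/4, 0] . (a_B, a_C, a_D, a_E) = 3/20
  [-1/5, -1/5, 9/10, -1/10] . (a_B, a_C, a_D, a_E) = 7/20
  [-1/20, -1/4, -1/20, 13/20] . (a_B, a_C, a_D, a_E) = 1/4

Solving yields:
  a_B = 1915/3818
  a_C = 1207/1909
  a_D = 2753/3818
  a_E = 1378/1909

Starting state is D, so the absorption probability is a_D = 2753/3818.

Answer: 2753/3818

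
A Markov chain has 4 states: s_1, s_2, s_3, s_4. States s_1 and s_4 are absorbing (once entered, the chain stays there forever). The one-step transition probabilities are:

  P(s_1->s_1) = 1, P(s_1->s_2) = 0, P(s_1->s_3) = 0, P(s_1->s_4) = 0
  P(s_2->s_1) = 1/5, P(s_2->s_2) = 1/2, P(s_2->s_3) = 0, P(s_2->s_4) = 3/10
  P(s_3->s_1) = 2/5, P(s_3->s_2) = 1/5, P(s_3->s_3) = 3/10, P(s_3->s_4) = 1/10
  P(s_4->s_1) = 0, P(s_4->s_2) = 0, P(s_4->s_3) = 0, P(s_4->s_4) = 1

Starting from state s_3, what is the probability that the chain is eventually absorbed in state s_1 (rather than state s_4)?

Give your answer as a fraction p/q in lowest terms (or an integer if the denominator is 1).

Let a_i = P(absorbed in s_1 | start in state i).
Boundary conditions: a_s_1 = 1, a_s_4 = 0.
For each transient state i, a_i = sum_j P(i->j) * a_j:
  a_s_2 = 1/5*a_s_1 + 1/2*a_s_2 + 0*a_s_3 + 3/10*a_s_4
  a_s_3 = 2/5*a_s_1 + 1/5*a_s_2 + 3/10*a_s_3 + 1/10*a_s_4

Substituting a_s_1 = 1 and a_s_4 = 0, rearrange to (I - Q) a = r where r[i] = P(i -> s_1):
  [1/2, 0] . (a_s_2, a_s_3) = 1/5
  [-1/5, 7/10] . (a_s_2, a_s_3) = 2/5

Solving yields:
  a_s_2 = 2/5
  a_s_3 = 24/35

Starting state is s_3, so the absorption probability is a_s_3 = 24/35.

Answer: 24/35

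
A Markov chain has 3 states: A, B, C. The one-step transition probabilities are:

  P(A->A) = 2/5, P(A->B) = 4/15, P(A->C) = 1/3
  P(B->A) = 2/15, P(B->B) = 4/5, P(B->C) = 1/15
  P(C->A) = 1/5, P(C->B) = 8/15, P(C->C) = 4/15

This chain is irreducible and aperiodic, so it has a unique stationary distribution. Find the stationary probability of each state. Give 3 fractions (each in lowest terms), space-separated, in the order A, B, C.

Answer: 25/128 21/32 19/128

Derivation:
The stationary distribution satisfies pi = pi * P, i.e.:
  pi_A = 2/5*pi_A + 2/15*pi_B + 1/5*pi_C
  pi_B = 4/15*pi_A + 4/5*pi_B + 8/15*pi_C
  pi_C = 1/3*pi_A + 1/15*pi_B + 4/15*pi_C
with normalization: pi_A + pi_B + pi_C = 1.

Using the first 2 balance equations plus normalization, the linear system A*pi = b is:
  [-3/5, 2/15, 1/5] . pi = 0
  [4/15, -1/5, 8/15] . pi = 0
  [1, 1, 1] . pi = 1

Solving yields:
  pi_A = 25/128
  pi_B = 21/32
  pi_C = 19/128

Verification (pi * P):
  25/128*2/5 + 21/32*2/15 + 19/128*1/5 = 25/128 = pi_A  (ok)
  25/128*4/15 + 21/32*4/5 + 19/128*8/15 = 21/32 = pi_B  (ok)
  25/128*1/3 + 21/32*1/15 + 19/128*4/15 = 19/128 = pi_C  (ok)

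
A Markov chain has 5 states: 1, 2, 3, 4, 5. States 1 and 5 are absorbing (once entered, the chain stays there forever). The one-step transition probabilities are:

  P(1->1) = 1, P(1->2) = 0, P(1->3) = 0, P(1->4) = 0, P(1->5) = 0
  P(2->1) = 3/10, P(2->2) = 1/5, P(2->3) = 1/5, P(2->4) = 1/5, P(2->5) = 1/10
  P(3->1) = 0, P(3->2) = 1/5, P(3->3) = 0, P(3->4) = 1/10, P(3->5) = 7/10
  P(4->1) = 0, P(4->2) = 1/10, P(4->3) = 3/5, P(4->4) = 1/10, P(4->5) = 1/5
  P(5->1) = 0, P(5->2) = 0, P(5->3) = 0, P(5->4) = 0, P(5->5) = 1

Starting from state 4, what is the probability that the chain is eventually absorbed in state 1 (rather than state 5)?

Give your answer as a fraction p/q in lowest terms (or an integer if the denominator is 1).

Let a_i = P(absorbed in 1 | start in state i).
Boundary conditions: a_1 = 1, a_5 = 0.
For each transient state i, a_i = sum_j P(i->j) * a_j:
  a_2 = 3/10*a_1 + 1/5*a_2 + 1/5*a_3 + 1/5*a_4 + 1/10*a_5
  a_3 = 0*a_1 + 1/5*a_2 + 0*a_3 + 1/10*a_4 + 7/10*a_5
  a_4 = 0*a_1 + 1/10*a_2 + 3/5*a_3 + 1/10*a_4 + 1/5*a_5

Substituting a_1 = 1 and a_5 = 0, rearrange to (I - Q) a = r where r[i] = P(i -> 1):
  [4/5, -1/5, -1/5] . (a_2, a_3, a_4) = 3/10
  [-1/5, 1, -1/10] . (a_2, a_3, a_4) = 0
  [-1/10, -3/5, 9/10] . (a_2, a_3, a_4) = 0

Solving yields:
  a_2 = 126/295
  a_3 = 57/590
  a_4 = 33/295

Starting state is 4, so the absorption probability is a_4 = 33/295.

Answer: 33/295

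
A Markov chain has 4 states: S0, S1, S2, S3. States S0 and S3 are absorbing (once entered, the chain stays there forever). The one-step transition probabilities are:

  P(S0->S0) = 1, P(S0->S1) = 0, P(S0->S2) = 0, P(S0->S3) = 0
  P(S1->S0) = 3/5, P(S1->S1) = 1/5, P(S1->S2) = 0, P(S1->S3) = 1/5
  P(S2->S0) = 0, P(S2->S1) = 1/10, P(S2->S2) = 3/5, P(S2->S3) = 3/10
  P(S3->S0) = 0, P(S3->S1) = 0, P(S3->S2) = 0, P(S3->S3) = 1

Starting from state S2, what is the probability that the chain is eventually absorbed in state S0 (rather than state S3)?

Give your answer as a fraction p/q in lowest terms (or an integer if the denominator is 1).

Let a_i = P(absorbed in S0 | start in state i).
Boundary conditions: a_S0 = 1, a_S3 = 0.
For each transient state i, a_i = sum_j P(i->j) * a_j:
  a_S1 = 3/5*a_S0 + 1/5*a_S1 + 0*a_S2 + 1/5*a_S3
  a_S2 = 0*a_S0 + 1/10*a_S1 + 3/5*a_S2 + 3/10*a_S3

Substituting a_S0 = 1 and a_S3 = 0, rearrange to (I - Q) a = r where r[i] = P(i -> S0):
  [4/5, 0] . (a_S1, a_S2) = 3/5
  [-1/10, 2/5] . (a_S1, a_S2) = 0

Solving yields:
  a_S1 = 3/4
  a_S2 = 3/16

Starting state is S2, so the absorption probability is a_S2 = 3/16.

Answer: 3/16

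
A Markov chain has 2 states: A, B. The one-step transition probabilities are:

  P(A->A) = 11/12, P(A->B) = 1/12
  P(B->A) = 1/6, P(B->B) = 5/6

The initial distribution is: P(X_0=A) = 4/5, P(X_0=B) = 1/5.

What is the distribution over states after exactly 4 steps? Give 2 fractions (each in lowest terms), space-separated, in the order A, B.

Answer: 1361/1920 559/1920

Derivation:
Propagating the distribution step by step (d_{t+1} = d_t * P):
d_0 = (A=4/5, B=1/5)
  d_1[A] = 4/5*11/12 + 1/5*1/6 = 23/30
  d_1[B] = 4/5*1/12 + 1/5*5/6 = 7/30
d_1 = (A=23/30, B=7/30)
  d_2[A] = 23/30*11/12 + 7/30*1/6 = 89/120
  d_2[B] = 23/30*1/12 + 7/30*5/6 = 31/120
d_2 = (A=89/120, B=31/120)
  d_3[A] = 89/120*11/12 + 31/120*1/6 = 347/480
  d_3[B] = 89/120*1/12 + 31/120*5/6 = 133/480
d_3 = (A=347/480, B=133/480)
  d_4[A] = 347/480*11/12 + 133/480*1/6 = 1361/1920
  d_4[B] = 347/480*1/12 + 133/480*5/6 = 559/1920
d_4 = (A=1361/1920, B=559/1920)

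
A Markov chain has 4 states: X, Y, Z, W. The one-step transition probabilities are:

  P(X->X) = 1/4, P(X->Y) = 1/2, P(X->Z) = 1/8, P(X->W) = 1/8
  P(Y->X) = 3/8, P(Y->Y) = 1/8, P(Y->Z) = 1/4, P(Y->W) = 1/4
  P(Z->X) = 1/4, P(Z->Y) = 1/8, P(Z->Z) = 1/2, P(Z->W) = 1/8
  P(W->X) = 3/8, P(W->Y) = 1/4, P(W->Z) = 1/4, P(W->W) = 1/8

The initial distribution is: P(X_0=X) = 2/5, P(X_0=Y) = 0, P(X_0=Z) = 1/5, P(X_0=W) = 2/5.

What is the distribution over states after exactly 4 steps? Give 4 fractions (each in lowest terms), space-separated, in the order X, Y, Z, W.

Propagating the distribution step by step (d_{t+1} = d_t * P):
d_0 = (X=2/5, Y=0, Z=1/5, W=2/5)
  d_1[X] = 2/5*1/4 + 0*3/8 + 1/5*1/4 + 2/5*3/8 = 3/10
  d_1[Y] = 2/5*1/2 + 0*1/8 + 1/5*1/8 + 2/5*1/4 = 13/40
  d_1[Z] = 2/5*1/8 + 0*1/4 + 1/5*1/2 + 2/5*1/4 = 1/4
  d_1[W] = 2/5*1/8 + 0*1/4 + 1/5*1/8 + 2/5*1/8 = 1/8
d_1 = (X=3/10, Y=13/40, Z=1/4, W=1/8)
  d_2[X] = 3/10*1/4 + 13/40*3/8 + 1/4*1/4 + 1/8*3/8 = 49/160
  d_2[Y] = 3/10*1/2 + 13/40*1/8 + 1/4*1/8 + 1/8*1/4 = 81/320
  d_2[Z] = 3/10*1/8 + 13/40*1/4 + 1/4*1/2 + 1/8*1/4 = 11/40
  d_2[W] = 3/10*1/8 + 13/40*1/4 + 1/4*1/8 + 1/8*1/8 = 53/320
d_2 = (X=49/160, Y=81/320, Z=11/40, W=53/320)
  d_3[X] = 49/160*1/4 + 81/320*3/8 + 11/40*1/4 + 53/320*3/8 = 387/1280
  d_3[Y] = 49/160*1/2 + 81/320*1/8 + 11/40*1/8 + 53/320*1/4 = 667/2560
  d_3[Z] = 49/160*1/8 + 81/320*1/4 + 11/40*1/2 + 53/320*1/4 = 359/1280
  d_3[W] = 49/160*1/8 + 81/320*1/4 + 11/40*1/8 + 53/320*1/8 = 401/2560
d_3 = (X=387/1280, Y=667/2560, Z=359/1280, W=401/2560)
  d_4[X] = 387/1280*1/4 + 667/2560*3/8 + 359/1280*1/4 + 401/2560*3/8 = 1547/5120
  d_4[Y] = 387/1280*1/2 + 667/2560*1/8 + 359/1280*1/8 + 401/2560*1/4 = 5283/20480
  d_4[Z] = 387/1280*1/8 + 667/2560*1/4 + 359/1280*1/2 + 401/2560*1/4 = 2891/10240
  d_4[W] = 387/1280*1/8 + 667/2560*1/4 + 359/1280*1/8 + 401/2560*1/8 = 3227/20480
d_4 = (X=1547/5120, Y=5283/20480, Z=2891/10240, W=3227/20480)

Answer: 1547/5120 5283/20480 2891/10240 3227/20480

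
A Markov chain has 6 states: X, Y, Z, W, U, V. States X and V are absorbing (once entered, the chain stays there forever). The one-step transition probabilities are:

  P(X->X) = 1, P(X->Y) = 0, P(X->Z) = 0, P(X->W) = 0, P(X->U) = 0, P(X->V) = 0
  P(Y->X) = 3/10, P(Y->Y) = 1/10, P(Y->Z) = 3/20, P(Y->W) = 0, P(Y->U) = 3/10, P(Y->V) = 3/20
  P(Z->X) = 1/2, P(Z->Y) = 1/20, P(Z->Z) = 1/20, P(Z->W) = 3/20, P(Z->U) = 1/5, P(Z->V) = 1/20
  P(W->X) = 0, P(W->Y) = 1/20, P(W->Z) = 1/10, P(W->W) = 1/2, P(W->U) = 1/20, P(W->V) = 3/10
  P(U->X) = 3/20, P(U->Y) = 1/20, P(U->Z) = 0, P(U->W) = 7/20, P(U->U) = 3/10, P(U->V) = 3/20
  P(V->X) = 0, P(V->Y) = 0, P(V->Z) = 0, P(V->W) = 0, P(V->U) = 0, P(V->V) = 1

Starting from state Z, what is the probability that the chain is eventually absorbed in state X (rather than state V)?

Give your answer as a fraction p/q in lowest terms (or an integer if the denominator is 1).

Let a_i = P(absorbed in X | start in state i).
Boundary conditions: a_X = 1, a_V = 0.
For each transient state i, a_i = sum_j P(i->j) * a_j:
  a_Y = 3/10*a_X + 1/10*a_Y + 3/20*a_Z + 0*a_W + 3/10*a_U + 3/20*a_V
  a_Z = 1/2*a_X + 1/20*a_Y + 1/20*a_Z + 3/20*a_W + 1/5*a_U + 1/20*a_V
  a_W = 0*a_X + 1/20*a_Y + 1/10*a_Z + 1/2*a_W + 1/20*a_U + 3/10*a_V
  a_U = 3/20*a_X + 1/20*a_Y + 0*a_Z + 7/20*a_W + 3/10*a_U + 3/20*a_V

Substituting a_X = 1 and a_V = 0, rearrange to (I - Q) a = r where r[i] = P(i -> X):
  [9/10, -3/20, 0, -3/10] . (a_Y, a_Z, a_W, a_U) = 3/10
  [-1/20, 19/20, -3/20, -1/5] . (a_Y, a_Z, a_W, a_U) = 1/2
  [-1/20, -1/10, 1/2, -1/20] . (a_Y, a_Z, a_W, a_U) = 0
  [-1/20, 0, -7/20, 7/10] . (a_Y, a_Z, a_W, a_U) = 3/20

Solving yields:
  a_Y = 7617/13414
  a_Z = 4492/6707
  a_W = 3053/13414
  a_U = 4945/13414

Starting state is Z, so the absorption probability is a_Z = 4492/6707.

Answer: 4492/6707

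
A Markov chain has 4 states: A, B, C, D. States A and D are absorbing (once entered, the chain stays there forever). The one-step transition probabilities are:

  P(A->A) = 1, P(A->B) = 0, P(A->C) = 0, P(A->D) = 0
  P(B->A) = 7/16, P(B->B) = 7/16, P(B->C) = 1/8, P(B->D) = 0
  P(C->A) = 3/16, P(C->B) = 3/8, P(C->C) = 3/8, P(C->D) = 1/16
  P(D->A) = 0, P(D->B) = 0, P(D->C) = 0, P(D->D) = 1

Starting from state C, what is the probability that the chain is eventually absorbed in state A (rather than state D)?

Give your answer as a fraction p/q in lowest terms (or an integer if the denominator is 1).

Let a_i = P(absorbed in A | start in state i).
Boundary conditions: a_A = 1, a_D = 0.
For each transient state i, a_i = sum_j P(i->j) * a_j:
  a_B = 7/16*a_A + 7/16*a_B + 1/8*a_C + 0*a_D
  a_C = 3/16*a_A + 3/8*a_B + 3/8*a_C + 1/16*a_D

Substituting a_A = 1 and a_D = 0, rearrange to (I - Q) a = r where r[i] = P(i -> A):
  [9/16, -1/8] . (a_B, a_C) = 7/16
  [-3/8, 5/8] . (a_B, a_C) = 3/16

Solving yields:
  a_B = 38/39
  a_C = 23/26

Starting state is C, so the absorption probability is a_C = 23/26.

Answer: 23/26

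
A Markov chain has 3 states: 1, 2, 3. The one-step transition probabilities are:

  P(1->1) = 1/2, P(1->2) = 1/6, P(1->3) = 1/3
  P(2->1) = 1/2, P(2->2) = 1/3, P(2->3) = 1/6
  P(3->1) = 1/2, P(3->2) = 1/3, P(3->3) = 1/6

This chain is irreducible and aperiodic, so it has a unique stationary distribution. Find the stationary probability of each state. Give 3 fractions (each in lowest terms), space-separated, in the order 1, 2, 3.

The stationary distribution satisfies pi = pi * P, i.e.:
  pi_1 = 1/2*pi_1 + 1/2*pi_2 + 1/2*pi_3
  pi_2 = 1/6*pi_1 + 1/3*pi_2 + 1/3*pi_3
  pi_3 = 1/3*pi_1 + 1/6*pi_2 + 1/6*pi_3
with normalization: pi_1 + pi_2 + pi_3 = 1.

Using the first 2 balance equations plus normalization, the linear system A*pi = b is:
  [-1/2, 1/2, 1/2] . pi = 0
  [1/6, -2/3, 1/3] . pi = 0
  [1, 1, 1] . pi = 1

Solving yields:
  pi_1 = 1/2
  pi_2 = 1/4
  pi_3 = 1/4

Verification (pi * P):
  1/2*1/2 + 1/4*1/2 + 1/4*1/2 = 1/2 = pi_1  (ok)
  1/2*1/6 + 1/4*1/3 + 1/4*1/3 = 1/4 = pi_2  (ok)
  1/2*1/3 + 1/4*1/6 + 1/4*1/6 = 1/4 = pi_3  (ok)

Answer: 1/2 1/4 1/4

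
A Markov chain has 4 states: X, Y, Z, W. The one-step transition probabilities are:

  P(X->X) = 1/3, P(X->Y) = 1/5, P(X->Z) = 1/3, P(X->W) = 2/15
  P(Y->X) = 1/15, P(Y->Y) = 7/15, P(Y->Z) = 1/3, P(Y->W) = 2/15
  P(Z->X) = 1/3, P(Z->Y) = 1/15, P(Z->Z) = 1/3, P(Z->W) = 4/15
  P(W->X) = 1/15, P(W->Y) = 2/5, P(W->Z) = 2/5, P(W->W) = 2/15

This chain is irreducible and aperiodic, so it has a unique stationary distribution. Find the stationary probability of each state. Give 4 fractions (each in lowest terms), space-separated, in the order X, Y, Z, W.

Answer: 531/2453 635/2453 77/223 40/223

Derivation:
The stationary distribution satisfies pi = pi * P, i.e.:
  pi_X = 1/3*pi_X + 1/15*pi_Y + 1/3*pi_Z + 1/15*pi_W
  pi_Y = 1/5*pi_X + 7/15*pi_Y + 1/15*pi_Z + 2/5*pi_W
  pi_Z = 1/3*pi_X + 1/3*pi_Y + 1/3*pi_Z + 2/5*pi_W
  pi_W = 2/15*pi_X + 2/15*pi_Y + 4/15*pi_Z + 2/15*pi_W
with normalization: pi_X + pi_Y + pi_Z + pi_W = 1.

Using the first 3 balance equations plus normalization, the linear system A*pi = b is:
  [-2/3, 1/15, 1/3, 1/15] . pi = 0
  [1/5, -8/15, 1/15, 2/5] . pi = 0
  [1/3, 1/3, -2/3, 2/5] . pi = 0
  [1, 1, 1, 1] . pi = 1

Solving yields:
  pi_X = 531/2453
  pi_Y = 635/2453
  pi_Z = 77/223
  pi_W = 40/223

Verification (pi * P):
  531/2453*1/3 + 635/2453*1/15 + 77/223*1/3 + 40/223*1/15 = 531/2453 = pi_X  (ok)
  531/2453*1/5 + 635/2453*7/15 + 77/223*1/15 + 40/223*2/5 = 635/2453 = pi_Y  (ok)
  531/2453*1/3 + 635/2453*1/3 + 77/223*1/3 + 40/223*2/5 = 77/223 = pi_Z  (ok)
  531/2453*2/15 + 635/2453*2/15 + 77/223*4/15 + 40/223*2/15 = 40/223 = pi_W  (ok)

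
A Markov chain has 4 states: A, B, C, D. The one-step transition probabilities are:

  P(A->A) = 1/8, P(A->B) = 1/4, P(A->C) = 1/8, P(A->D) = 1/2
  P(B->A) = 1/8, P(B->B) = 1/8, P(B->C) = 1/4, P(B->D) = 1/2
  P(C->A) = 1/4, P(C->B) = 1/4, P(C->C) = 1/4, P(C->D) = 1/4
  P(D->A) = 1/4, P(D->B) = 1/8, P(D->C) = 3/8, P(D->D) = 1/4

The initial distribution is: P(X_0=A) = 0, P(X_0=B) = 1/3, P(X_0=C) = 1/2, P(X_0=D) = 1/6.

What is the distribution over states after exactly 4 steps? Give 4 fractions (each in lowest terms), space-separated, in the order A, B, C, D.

Propagating the distribution step by step (d_{t+1} = d_t * P):
d_0 = (A=0, B=1/3, C=1/2, D=1/6)
  d_1[A] = 0*1/8 + 1/3*1/8 + 1/2*1/4 + 1/6*1/4 = 5/24
  d_1[B] = 0*1/4 + 1/3*1/8 + 1/2*1/4 + 1/6*1/8 = 3/16
  d_1[C] = 0*1/8 + 1/3*1/4 + 1/2*1/4 + 1/6*3/8 = 13/48
  d_1[D] = 0*1/2 + 1/3*1/2 + 1/2*1/4 + 1/6*1/4 = 1/3
d_1 = (A=5/24, B=3/16, C=13/48, D=1/3)
  d_2[A] = 5/24*1/8 + 3/16*1/8 + 13/48*1/4 + 1/3*1/4 = 77/384
  d_2[B] = 5/24*1/4 + 3/16*1/8 + 13/48*1/4 + 1/3*1/8 = 71/384
  d_2[C] = 5/24*1/8 + 3/16*1/4 + 13/48*1/4 + 1/3*3/8 = 17/64
  d_2[D] = 5/24*1/2 + 3/16*1/2 + 13/48*1/4 + 1/3*1/4 = 67/192
d_2 = (A=77/384, B=71/384, C=17/64, D=67/192)
  d_3[A] = 77/384*1/8 + 71/384*1/8 + 17/64*1/4 + 67/192*1/4 = 155/768
  d_3[B] = 77/384*1/4 + 71/384*1/8 + 17/64*1/4 + 67/192*1/8 = 563/3072
  d_3[C] = 77/384*1/8 + 71/384*1/4 + 17/64*1/4 + 67/192*3/8 = 275/1024
  d_3[D] = 77/384*1/2 + 71/384*1/2 + 17/64*1/4 + 67/192*1/4 = 133/384
d_3 = (A=155/768, B=563/3072, C=275/1024, D=133/384)
  d_4[A] = 155/768*1/8 + 563/3072*1/8 + 275/1024*1/4 + 133/384*1/4 = 4961/24576
  d_4[B] = 155/768*1/4 + 563/3072*1/8 + 275/1024*1/4 + 133/384*1/8 = 4517/24576
  d_4[C] = 155/768*1/8 + 563/3072*1/4 + 275/1024*1/4 + 133/384*3/8 = 549/2048
  d_4[D] = 155/768*1/2 + 563/3072*1/2 + 275/1024*1/4 + 133/384*1/4 = 4255/12288
d_4 = (A=4961/24576, B=4517/24576, C=549/2048, D=4255/12288)

Answer: 4961/24576 4517/24576 549/2048 4255/12288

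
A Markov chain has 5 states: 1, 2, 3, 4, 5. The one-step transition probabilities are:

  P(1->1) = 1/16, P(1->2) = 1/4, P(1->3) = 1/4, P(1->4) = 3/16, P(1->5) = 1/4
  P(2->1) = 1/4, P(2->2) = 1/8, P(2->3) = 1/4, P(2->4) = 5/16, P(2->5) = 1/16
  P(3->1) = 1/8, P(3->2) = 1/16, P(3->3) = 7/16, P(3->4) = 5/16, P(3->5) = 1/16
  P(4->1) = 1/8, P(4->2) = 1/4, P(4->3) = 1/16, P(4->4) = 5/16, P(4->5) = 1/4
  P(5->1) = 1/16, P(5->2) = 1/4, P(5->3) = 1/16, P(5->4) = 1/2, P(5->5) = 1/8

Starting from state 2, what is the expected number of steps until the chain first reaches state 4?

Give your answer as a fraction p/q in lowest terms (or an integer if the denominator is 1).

Let h_i = expected steps to first reach 4 from state i.
Boundary: h_4 = 0.
First-step equations for the other states:
  h_1 = 1 + 1/16*h_1 + 1/4*h_2 + 1/4*h_3 + 3/16*h_4 + 1/4*h_5
  h_2 = 1 + 1/4*h_1 + 1/8*h_2 + 1/4*h_3 + 5/16*h_4 + 1/16*h_5
  h_3 = 1 + 1/8*h_1 + 1/16*h_2 + 7/16*h_3 + 5/16*h_4 + 1/16*h_5
  h_5 = 1 + 1/16*h_1 + 1/4*h_2 + 1/16*h_3 + 1/2*h_4 + 1/8*h_5

Substituting h_4 = 0 and rearranging gives the linear system (I - Q) h = 1:
  [15/16, -1/4, -1/4, -1/4] . (h_1, h_2, h_3, h_5) = 1
  [-1/4, 7/8, -1/4, -1/16] . (h_1, h_2, h_3, h_5) = 1
  [-1/8, -1/16, 9/16, -1/16] . (h_1, h_2, h_3, h_5) = 1
  [-1/16, -1/4, -1/16, 7/8] . (h_1, h_2, h_3, h_5) = 1

Solving yields:
  h_1 = 21744/6301
  h_2 = 20288/6301
  h_3 = 20064/6301
  h_5 = 15984/6301

Starting state is 2, so the expected hitting time is h_2 = 20288/6301.

Answer: 20288/6301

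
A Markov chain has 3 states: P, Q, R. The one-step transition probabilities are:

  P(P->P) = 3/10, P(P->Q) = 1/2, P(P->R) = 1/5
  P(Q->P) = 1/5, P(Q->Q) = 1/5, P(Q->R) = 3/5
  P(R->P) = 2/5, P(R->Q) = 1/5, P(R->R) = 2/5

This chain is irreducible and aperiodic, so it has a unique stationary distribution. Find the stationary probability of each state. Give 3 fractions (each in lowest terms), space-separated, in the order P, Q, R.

The stationary distribution satisfies pi = pi * P, i.e.:
  pi_P = 3/10*pi_P + 1/5*pi_Q + 2/5*pi_R
  pi_Q = 1/2*pi_P + 1/5*pi_Q + 1/5*pi_R
  pi_R = 1/5*pi_P + 3/5*pi_Q + 2/5*pi_R
with normalization: pi_P + pi_Q + pi_R = 1.

Using the first 2 balance equations plus normalization, the linear system A*pi = b is:
  [-7/10, 1/5, 2/5] . pi = 0
  [1/2, -4/5, 1/5] . pi = 0
  [1, 1, 1] . pi = 1

Solving yields:
  pi_P = 9/29
  pi_Q = 17/58
  pi_R = 23/58

Verification (pi * P):
  9/29*3/10 + 17/58*1/5 + 23/58*2/5 = 9/29 = pi_P  (ok)
  9/29*1/2 + 17/58*1/5 + 23/58*1/5 = 17/58 = pi_Q  (ok)
  9/29*1/5 + 17/58*3/5 + 23/58*2/5 = 23/58 = pi_R  (ok)

Answer: 9/29 17/58 23/58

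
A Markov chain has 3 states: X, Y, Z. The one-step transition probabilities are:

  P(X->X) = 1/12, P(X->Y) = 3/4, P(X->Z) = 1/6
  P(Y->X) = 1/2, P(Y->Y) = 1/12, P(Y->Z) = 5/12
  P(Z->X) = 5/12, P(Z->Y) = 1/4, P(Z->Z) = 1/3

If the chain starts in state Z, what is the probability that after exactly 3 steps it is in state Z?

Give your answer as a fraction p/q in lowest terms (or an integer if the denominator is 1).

Computing P^3 by repeated multiplication:
P^1 =
  X: [1/12, 3/4, 1/6]
  Y: [1/2, 1/12, 5/12]
  Z: [5/12, 1/4, 1/3]
P^2 =
  X: [65/144, 1/6, 55/144]
  Y: [37/144, 35/72, 37/144]
  Z: [43/144, 5/12, 41/144]
P^3 =
  X: [121/432, 43/96, 235/864]
  Y: [107/288, 257/864, 143/432]
  Z: [19/54, 95/288, 275/864]

(P^3)[Z -> Z] = 275/864

Answer: 275/864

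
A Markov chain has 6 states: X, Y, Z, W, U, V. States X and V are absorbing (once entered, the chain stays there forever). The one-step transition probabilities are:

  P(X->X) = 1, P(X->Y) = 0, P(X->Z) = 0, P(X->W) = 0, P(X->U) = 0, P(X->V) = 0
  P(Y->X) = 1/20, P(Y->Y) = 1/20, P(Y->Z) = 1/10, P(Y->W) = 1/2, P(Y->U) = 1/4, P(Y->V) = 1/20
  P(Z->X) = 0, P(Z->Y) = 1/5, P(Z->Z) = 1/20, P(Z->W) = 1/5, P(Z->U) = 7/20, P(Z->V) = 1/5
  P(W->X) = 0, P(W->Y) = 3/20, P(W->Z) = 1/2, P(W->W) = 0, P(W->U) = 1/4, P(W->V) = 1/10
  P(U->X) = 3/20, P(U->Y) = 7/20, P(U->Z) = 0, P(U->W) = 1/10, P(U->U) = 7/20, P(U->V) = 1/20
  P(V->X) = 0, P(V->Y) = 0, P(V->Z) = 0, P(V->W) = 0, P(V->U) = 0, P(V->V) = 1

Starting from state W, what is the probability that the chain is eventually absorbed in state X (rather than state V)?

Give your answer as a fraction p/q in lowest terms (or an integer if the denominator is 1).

Let a_i = P(absorbed in X | start in state i).
Boundary conditions: a_X = 1, a_V = 0.
For each transient state i, a_i = sum_j P(i->j) * a_j:
  a_Y = 1/20*a_X + 1/20*a_Y + 1/10*a_Z + 1/2*a_W + 1/4*a_U + 1/20*a_V
  a_Z = 0*a_X + 1/5*a_Y + 1/20*a_Z + 1/5*a_W + 7/20*a_U + 1/5*a_V
  a_W = 0*a_X + 3/20*a_Y + 1/2*a_Z + 0*a_W + 1/4*a_U + 1/10*a_V
  a_U = 3/20*a_X + 7/20*a_Y + 0*a_Z + 1/10*a_W + 7/20*a_U + 1/20*a_V

Substituting a_X = 1 and a_V = 0, rearrange to (I - Q) a = r where r[i] = P(i -> X):
  [19/20, -1/10, -1/2, -1/4] . (a_Y, a_Z, a_W, a_U) = 1/20
  [-1/5, 19/20, -1/5, -7/20] . (a_Y, a_Z, a_W, a_U) = 0
  [-3/20, -1/2, 1, -1/4] . (a_Y, a_Z, a_W, a_U) = 0
  [-7/20, 0, -1/10, 13/20] . (a_Y, a_Z, a_W, a_U) = 3/20

Solving yields:
  a_Y = 3775/9011
  a_Z = 3197/9011
  a_W = 6641/18022
  a_U = 4623/9011

Starting state is W, so the absorption probability is a_W = 6641/18022.

Answer: 6641/18022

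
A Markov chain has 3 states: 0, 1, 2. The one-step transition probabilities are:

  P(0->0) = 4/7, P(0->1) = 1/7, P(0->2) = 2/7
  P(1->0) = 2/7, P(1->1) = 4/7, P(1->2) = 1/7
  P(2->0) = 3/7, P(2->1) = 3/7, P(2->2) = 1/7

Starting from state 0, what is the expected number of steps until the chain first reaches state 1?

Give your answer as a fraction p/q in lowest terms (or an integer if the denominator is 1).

Answer: 14/3

Derivation:
Let h_i = expected steps to first reach 1 from state i.
Boundary: h_1 = 0.
First-step equations for the other states:
  h_0 = 1 + 4/7*h_0 + 1/7*h_1 + 2/7*h_2
  h_2 = 1 + 3/7*h_0 + 3/7*h_1 + 1/7*h_2

Substituting h_1 = 0 and rearranging gives the linear system (I - Q) h = 1:
  [3/7, -2/7] . (h_0, h_2) = 1
  [-3/7, 6/7] . (h_0, h_2) = 1

Solving yields:
  h_0 = 14/3
  h_2 = 7/2

Starting state is 0, so the expected hitting time is h_0 = 14/3.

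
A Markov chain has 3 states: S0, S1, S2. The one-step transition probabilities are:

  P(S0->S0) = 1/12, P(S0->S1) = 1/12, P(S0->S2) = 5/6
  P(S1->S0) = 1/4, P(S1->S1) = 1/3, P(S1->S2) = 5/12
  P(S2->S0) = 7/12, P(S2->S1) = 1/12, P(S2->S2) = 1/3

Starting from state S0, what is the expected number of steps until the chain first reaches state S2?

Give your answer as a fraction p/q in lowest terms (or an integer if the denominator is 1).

Answer: 108/85

Derivation:
Let h_i = expected steps to first reach S2 from state i.
Boundary: h_S2 = 0.
First-step equations for the other states:
  h_S0 = 1 + 1/12*h_S0 + 1/12*h_S1 + 5/6*h_S2
  h_S1 = 1 + 1/4*h_S0 + 1/3*h_S1 + 5/12*h_S2

Substituting h_S2 = 0 and rearranging gives the linear system (I - Q) h = 1:
  [11/12, -1/12] . (h_S0, h_S1) = 1
  [-1/4, 2/3] . (h_S0, h_S1) = 1

Solving yields:
  h_S0 = 108/85
  h_S1 = 168/85

Starting state is S0, so the expected hitting time is h_S0 = 108/85.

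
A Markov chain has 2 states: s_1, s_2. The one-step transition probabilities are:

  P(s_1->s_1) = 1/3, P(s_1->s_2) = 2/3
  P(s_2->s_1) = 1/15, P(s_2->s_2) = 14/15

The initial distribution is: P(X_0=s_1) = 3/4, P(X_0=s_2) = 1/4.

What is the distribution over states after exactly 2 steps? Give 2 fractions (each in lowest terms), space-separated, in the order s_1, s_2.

Propagating the distribution step by step (d_{t+1} = d_t * P):
d_0 = (s_1=3/4, s_2=1/4)
  d_1[s_1] = 3/4*1/3 + 1/4*1/15 = 4/15
  d_1[s_2] = 3/4*2/3 + 1/4*14/15 = 11/15
d_1 = (s_1=4/15, s_2=11/15)
  d_2[s_1] = 4/15*1/3 + 11/15*1/15 = 31/225
  d_2[s_2] = 4/15*2/3 + 11/15*14/15 = 194/225
d_2 = (s_1=31/225, s_2=194/225)

Answer: 31/225 194/225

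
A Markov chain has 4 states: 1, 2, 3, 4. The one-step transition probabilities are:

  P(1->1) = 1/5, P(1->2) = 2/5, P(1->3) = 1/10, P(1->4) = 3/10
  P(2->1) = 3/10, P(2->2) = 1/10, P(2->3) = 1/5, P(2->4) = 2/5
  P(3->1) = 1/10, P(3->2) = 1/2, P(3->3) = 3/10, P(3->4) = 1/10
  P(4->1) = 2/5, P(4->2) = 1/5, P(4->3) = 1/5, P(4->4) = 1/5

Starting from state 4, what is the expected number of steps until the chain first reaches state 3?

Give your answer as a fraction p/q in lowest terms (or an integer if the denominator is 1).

Answer: 670/113

Derivation:
Let h_i = expected steps to first reach 3 from state i.
Boundary: h_3 = 0.
First-step equations for the other states:
  h_1 = 1 + 1/5*h_1 + 2/5*h_2 + 1/10*h_3 + 3/10*h_4
  h_2 = 1 + 3/10*h_1 + 1/10*h_2 + 1/5*h_3 + 2/5*h_4
  h_4 = 1 + 2/5*h_1 + 1/5*h_2 + 1/5*h_3 + 1/5*h_4

Substituting h_3 = 0 and rearranging gives the linear system (I - Q) h = 1:
  [4/5, -2/5, -3/10] . (h_1, h_2, h_4) = 1
  [-3/10, 9/10, -2/5] . (h_1, h_2, h_4) = 1
  [-2/5, -1/5, 4/5] . (h_1, h_2, h_4) = 1

Solving yields:
  h_1 = 725/113
  h_2 = 665/113
  h_4 = 670/113

Starting state is 4, so the expected hitting time is h_4 = 670/113.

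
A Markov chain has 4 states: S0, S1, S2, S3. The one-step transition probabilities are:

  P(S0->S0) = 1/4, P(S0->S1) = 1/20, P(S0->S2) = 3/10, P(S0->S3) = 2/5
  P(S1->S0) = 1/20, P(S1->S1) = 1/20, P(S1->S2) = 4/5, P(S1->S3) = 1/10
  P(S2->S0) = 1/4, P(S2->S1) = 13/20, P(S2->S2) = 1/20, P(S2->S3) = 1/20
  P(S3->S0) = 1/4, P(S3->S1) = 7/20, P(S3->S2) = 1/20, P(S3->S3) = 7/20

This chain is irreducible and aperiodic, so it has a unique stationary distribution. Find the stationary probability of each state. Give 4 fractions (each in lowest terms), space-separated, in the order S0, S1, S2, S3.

The stationary distribution satisfies pi = pi * P, i.e.:
  pi_S0 = 1/4*pi_S0 + 1/20*pi_S1 + 1/4*pi_S2 + 1/4*pi_S3
  pi_S1 = 1/20*pi_S0 + 1/20*pi_S1 + 13/20*pi_S2 + 7/20*pi_S3
  pi_S2 = 3/10*pi_S0 + 4/5*pi_S1 + 1/20*pi_S2 + 1/20*pi_S3
  pi_S3 = 2/5*pi_S0 + 1/10*pi_S1 + 1/20*pi_S2 + 7/20*pi_S3
with normalization: pi_S0 + pi_S1 + pi_S2 + pi_S3 = 1.

Using the first 3 balance equations plus normalization, the linear system A*pi = b is:
  [-3/4, 1/20, 1/4, 1/4] . pi = 0
  [1/20, -19/20, 13/20, 7/20] . pi = 0
  [3/10, 4/5, -19/20, 1/20] . pi = 0
  [1, 1, 1, 1] . pi = 1

Solving yields:
  pi_S0 = 783/4120
  pi_S1 = 247/824
  pi_S2 = 166/515
  pi_S3 = 387/2060

Verification (pi * P):
  783/4120*1/4 + 247/824*1/20 + 166/515*1/4 + 387/2060*1/4 = 783/4120 = pi_S0  (ok)
  783/4120*1/20 + 247/824*1/20 + 166/515*13/20 + 387/2060*7/20 = 247/824 = pi_S1  (ok)
  783/4120*3/10 + 247/824*4/5 + 166/515*1/20 + 387/2060*1/20 = 166/515 = pi_S2  (ok)
  783/4120*2/5 + 247/824*1/10 + 166/515*1/20 + 387/2060*7/20 = 387/2060 = pi_S3  (ok)

Answer: 783/4120 247/824 166/515 387/2060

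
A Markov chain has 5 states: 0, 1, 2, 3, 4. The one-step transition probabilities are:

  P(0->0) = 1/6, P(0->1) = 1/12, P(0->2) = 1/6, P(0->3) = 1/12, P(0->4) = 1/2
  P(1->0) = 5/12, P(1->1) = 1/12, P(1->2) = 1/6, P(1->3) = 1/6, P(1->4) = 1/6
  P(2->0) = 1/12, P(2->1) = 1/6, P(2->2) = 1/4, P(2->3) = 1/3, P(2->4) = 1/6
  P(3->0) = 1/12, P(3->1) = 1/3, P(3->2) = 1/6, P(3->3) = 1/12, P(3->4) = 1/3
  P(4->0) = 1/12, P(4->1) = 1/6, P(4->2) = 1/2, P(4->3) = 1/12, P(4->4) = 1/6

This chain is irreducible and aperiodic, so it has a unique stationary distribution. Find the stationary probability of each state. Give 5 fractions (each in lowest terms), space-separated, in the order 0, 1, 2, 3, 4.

Answer: 715/4709 789/4709 3826/14127 777/4709 3458/14127

Derivation:
The stationary distribution satisfies pi = pi * P, i.e.:
  pi_0 = 1/6*pi_0 + 5/12*pi_1 + 1/12*pi_2 + 1/12*pi_3 + 1/12*pi_4
  pi_1 = 1/12*pi_0 + 1/12*pi_1 + 1/6*pi_2 + 1/3*pi_3 + 1/6*pi_4
  pi_2 = 1/6*pi_0 + 1/6*pi_1 + 1/4*pi_2 + 1/6*pi_3 + 1/2*pi_4
  pi_3 = 1/12*pi_0 + 1/6*pi_1 + 1/3*pi_2 + 1/12*pi_3 + 1/12*pi_4
  pi_4 = 1/2*pi_0 + 1/6*pi_1 + 1/6*pi_2 + 1/3*pi_3 + 1/6*pi_4
with normalization: pi_0 + pi_1 + pi_2 + pi_3 + pi_4 = 1.

Using the first 4 balance equations plus normalization, the linear system A*pi = b is:
  [-5/6, 5/12, 1/12, 1/12, 1/12] . pi = 0
  [1/12, -11/12, 1/6, 1/3, 1/6] . pi = 0
  [1/6, 1/6, -3/4, 1/6, 1/2] . pi = 0
  [1/12, 1/6, 1/3, -11/12, 1/12] . pi = 0
  [1, 1, 1, 1, 1] . pi = 1

Solving yields:
  pi_0 = 715/4709
  pi_1 = 789/4709
  pi_2 = 3826/14127
  pi_3 = 777/4709
  pi_4 = 3458/14127

Verification (pi * P):
  715/4709*1/6 + 789/4709*5/12 + 3826/14127*1/12 + 777/4709*1/12 + 3458/14127*1/12 = 715/4709 = pi_0  (ok)
  715/4709*1/12 + 789/4709*1/12 + 3826/14127*1/6 + 777/4709*1/3 + 3458/14127*1/6 = 789/4709 = pi_1  (ok)
  715/4709*1/6 + 789/4709*1/6 + 3826/14127*1/4 + 777/4709*1/6 + 3458/14127*1/2 = 3826/14127 = pi_2  (ok)
  715/4709*1/12 + 789/4709*1/6 + 3826/14127*1/3 + 777/4709*1/12 + 3458/14127*1/12 = 777/4709 = pi_3  (ok)
  715/4709*1/2 + 789/4709*1/6 + 3826/14127*1/6 + 777/4709*1/3 + 3458/14127*1/6 = 3458/14127 = pi_4  (ok)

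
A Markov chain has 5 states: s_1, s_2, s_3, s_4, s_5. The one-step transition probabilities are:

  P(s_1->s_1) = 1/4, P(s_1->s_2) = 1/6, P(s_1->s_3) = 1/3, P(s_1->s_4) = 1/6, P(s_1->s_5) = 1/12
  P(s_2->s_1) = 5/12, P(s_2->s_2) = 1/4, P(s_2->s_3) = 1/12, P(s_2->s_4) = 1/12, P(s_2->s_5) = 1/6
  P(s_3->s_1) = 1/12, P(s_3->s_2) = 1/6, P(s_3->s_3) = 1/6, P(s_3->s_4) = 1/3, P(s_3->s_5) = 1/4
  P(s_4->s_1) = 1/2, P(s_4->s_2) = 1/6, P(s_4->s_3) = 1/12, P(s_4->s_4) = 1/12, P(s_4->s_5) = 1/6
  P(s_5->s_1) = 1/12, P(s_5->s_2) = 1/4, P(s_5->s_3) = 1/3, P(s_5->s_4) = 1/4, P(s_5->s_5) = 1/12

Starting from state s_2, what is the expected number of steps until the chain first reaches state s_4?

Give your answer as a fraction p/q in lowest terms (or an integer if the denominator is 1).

Answer: 12432/2239

Derivation:
Let h_i = expected steps to first reach s_4 from state i.
Boundary: h_s_4 = 0.
First-step equations for the other states:
  h_s_1 = 1 + 1/4*h_s_1 + 1/6*h_s_2 + 1/3*h_s_3 + 1/6*h_s_4 + 1/12*h_s_5
  h_s_2 = 1 + 5/12*h_s_1 + 1/4*h_s_2 + 1/12*h_s_3 + 1/12*h_s_4 + 1/6*h_s_5
  h_s_3 = 1 + 1/12*h_s_1 + 1/6*h_s_2 + 1/6*h_s_3 + 1/3*h_s_4 + 1/4*h_s_5
  h_s_5 = 1 + 1/12*h_s_1 + 1/4*h_s_2 + 1/3*h_s_3 + 1/4*h_s_4 + 1/12*h_s_5

Substituting h_s_4 = 0 and rearranging gives the linear system (I - Q) h = 1:
  [3/4, -1/6, -1/3, -1/12] . (h_s_1, h_s_2, h_s_3, h_s_5) = 1
  [-5/12, 3/4, -1/12, -1/6] . (h_s_1, h_s_2, h_s_3, h_s_5) = 1
  [-1/12, -1/6, 5/6, -1/4] . (h_s_1, h_s_2, h_s_3, h_s_5) = 1
  [-1/12, -1/4, -1/3, 11/12] . (h_s_1, h_s_2, h_s_3, h_s_5) = 1

Solving yields:
  h_s_1 = 11040/2239
  h_s_2 = 12432/2239
  h_s_3 = 9348/2239
  h_s_5 = 10236/2239

Starting state is s_2, so the expected hitting time is h_s_2 = 12432/2239.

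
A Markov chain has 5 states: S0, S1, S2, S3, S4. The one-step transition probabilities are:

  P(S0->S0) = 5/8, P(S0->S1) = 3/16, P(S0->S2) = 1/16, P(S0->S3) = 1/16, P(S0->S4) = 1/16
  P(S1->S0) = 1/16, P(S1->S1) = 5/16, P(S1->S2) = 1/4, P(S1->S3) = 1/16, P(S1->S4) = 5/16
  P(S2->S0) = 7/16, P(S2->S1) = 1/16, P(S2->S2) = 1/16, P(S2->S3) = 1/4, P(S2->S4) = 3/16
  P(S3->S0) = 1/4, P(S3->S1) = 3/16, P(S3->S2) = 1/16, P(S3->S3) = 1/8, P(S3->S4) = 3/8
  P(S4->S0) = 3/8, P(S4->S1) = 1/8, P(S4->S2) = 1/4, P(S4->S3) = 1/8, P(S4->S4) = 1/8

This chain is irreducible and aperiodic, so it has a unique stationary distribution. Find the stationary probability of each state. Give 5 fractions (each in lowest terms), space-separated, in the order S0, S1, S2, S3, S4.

Answer: 20908/50165 1846/10033 1288/10033 5192/50165 1679/10033

Derivation:
The stationary distribution satisfies pi = pi * P, i.e.:
  pi_S0 = 5/8*pi_S0 + 1/16*pi_S1 + 7/16*pi_S2 + 1/4*pi_S3 + 3/8*pi_S4
  pi_S1 = 3/16*pi_S0 + 5/16*pi_S1 + 1/16*pi_S2 + 3/16*pi_S3 + 1/8*pi_S4
  pi_S2 = 1/16*pi_S0 + 1/4*pi_S1 + 1/16*pi_S2 + 1/16*pi_S3 + 1/4*pi_S4
  pi_S3 = 1/16*pi_S0 + 1/16*pi_S1 + 1/4*pi_S2 + 1/8*pi_S3 + 1/8*pi_S4
  pi_S4 = 1/16*pi_S0 + 5/16*pi_S1 + 3/16*pi_S2 + 3/8*pi_S3 + 1/8*pi_S4
with normalization: pi_S0 + pi_S1 + pi_S2 + pi_S3 + pi_S4 = 1.

Using the first 4 balance equations plus normalization, the linear system A*pi = b is:
  [-3/8, 1/16, 7/16, 1/4, 3/8] . pi = 0
  [3/16, -11/16, 1/16, 3/16, 1/8] . pi = 0
  [1/16, 1/4, -15/16, 1/16, 1/4] . pi = 0
  [1/16, 1/16, 1/4, -7/8, 1/8] . pi = 0
  [1, 1, 1, 1, 1] . pi = 1

Solving yields:
  pi_S0 = 20908/50165
  pi_S1 = 1846/10033
  pi_S2 = 1288/10033
  pi_S3 = 5192/50165
  pi_S4 = 1679/10033

Verification (pi * P):
  20908/50165*5/8 + 1846/10033*1/16 + 1288/10033*7/16 + 5192/50165*1/4 + 1679/10033*3/8 = 20908/50165 = pi_S0  (ok)
  20908/50165*3/16 + 1846/10033*5/16 + 1288/10033*1/16 + 5192/50165*3/16 + 1679/10033*1/8 = 1846/10033 = pi_S1  (ok)
  20908/50165*1/16 + 1846/10033*1/4 + 1288/10033*1/16 + 5192/50165*1/16 + 1679/10033*1/4 = 1288/10033 = pi_S2  (ok)
  20908/50165*1/16 + 1846/10033*1/16 + 1288/10033*1/4 + 5192/50165*1/8 + 1679/10033*1/8 = 5192/50165 = pi_S3  (ok)
  20908/50165*1/16 + 1846/10033*5/16 + 1288/10033*3/16 + 5192/50165*3/8 + 1679/10033*1/8 = 1679/10033 = pi_S4  (ok)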